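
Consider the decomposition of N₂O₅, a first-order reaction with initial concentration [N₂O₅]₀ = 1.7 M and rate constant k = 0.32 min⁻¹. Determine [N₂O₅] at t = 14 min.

0.01927 M

Step 1: For a first-order reaction: [N₂O₅] = [N₂O₅]₀ × e^(-kt)
Step 2: [N₂O₅] = 1.7 × e^(-0.32 × 14)
Step 3: [N₂O₅] = 1.7 × e^(-4.48)
Step 4: [N₂O₅] = 1.7 × 0.0113334 = 0.01927 M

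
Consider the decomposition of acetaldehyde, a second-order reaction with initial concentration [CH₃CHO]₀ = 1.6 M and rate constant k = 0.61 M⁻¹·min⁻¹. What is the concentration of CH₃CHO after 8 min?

0.1817 M

Step 1: For a second-order reaction: 1/[CH₃CHO] = 1/[CH₃CHO]₀ + kt
Step 2: 1/[CH₃CHO] = 1/1.6 + 0.61 × 8
Step 3: 1/[CH₃CHO] = 0.625 + 4.88 = 5.505
Step 4: [CH₃CHO] = 1/5.505 = 0.1817 M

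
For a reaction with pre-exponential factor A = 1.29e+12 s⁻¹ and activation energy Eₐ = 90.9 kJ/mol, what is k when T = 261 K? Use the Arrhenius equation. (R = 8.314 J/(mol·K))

8.28e-07 s⁻¹

Step 1: Use the Arrhenius equation: k = A × exp(-Eₐ/RT)
Step 2: Convert Eₐ to J/mol: 90.9 kJ/mol = 90900 J/mol
Step 3: Calculate the exponent: -Eₐ/(RT) = -90900/(8.314 × 261) = -41.89029
Step 4: k = 1.29e+12 × exp(-41.89029)
Step 5: k = 1.29e+12 × 6.41620e-19 = 8.2769e-07 s⁻¹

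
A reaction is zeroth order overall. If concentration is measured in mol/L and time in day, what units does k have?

mol/L·day⁻¹

Step 1: For overall order n, rate = k × (concentration)^n.
Step 2: Rate has units mol/L·day⁻¹; concentration term has units (mol/L)^0.
Step 3: k = rate / (concentration)^n, so units of k = (mol/L)^(1-0)·day⁻¹ = mol/L·day⁻¹.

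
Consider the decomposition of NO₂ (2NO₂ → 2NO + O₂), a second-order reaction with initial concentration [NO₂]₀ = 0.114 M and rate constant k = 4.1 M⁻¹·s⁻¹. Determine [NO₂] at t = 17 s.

0.01274 M

Step 1: For a second-order reaction: 1/[NO₂] = 1/[NO₂]₀ + kt
Step 2: 1/[NO₂] = 1/0.114 + 4.1 × 17
Step 3: 1/[NO₂] = 8.772 + 69.7 = 78.47
Step 4: [NO₂] = 1/78.47 = 0.01274 M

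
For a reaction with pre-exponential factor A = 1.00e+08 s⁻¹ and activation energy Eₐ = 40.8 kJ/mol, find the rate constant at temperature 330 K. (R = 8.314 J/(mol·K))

3.48e+01 s⁻¹

Step 1: Use the Arrhenius equation: k = A × exp(-Eₐ/RT)
Step 2: Convert Eₐ to J/mol: 40.8 kJ/mol = 40800 J/mol
Step 3: Calculate the exponent: -Eₐ/(RT) = -40800/(8.314 × 330) = -14.87086
Step 4: k = 1.00e+08 × exp(-14.87086)
Step 5: k = 1.00e+08 × 3.48071e-07 = 3.4807e+01 s⁻¹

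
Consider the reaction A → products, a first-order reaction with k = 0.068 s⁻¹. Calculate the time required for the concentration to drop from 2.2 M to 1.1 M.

10.19 s

Step 1: For first-order: t = ln([A]₀/[A])/k
Step 2: t = ln(2.2/1.1)/0.068
Step 3: t = ln(2)/0.068
Step 4: t = 0.6931/0.068 = 10.19 s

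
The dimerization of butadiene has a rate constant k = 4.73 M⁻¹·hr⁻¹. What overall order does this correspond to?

second order (2)

Step 1: The units of k for an nth-order reaction are (concentration)^(1-n)·(time)⁻¹.
Step 2: Here k has units M⁻¹·hr⁻¹, so the concentration exponent is -1.
Step 3: 1 - n = -1 ⇒ n = 2. The reaction is second order.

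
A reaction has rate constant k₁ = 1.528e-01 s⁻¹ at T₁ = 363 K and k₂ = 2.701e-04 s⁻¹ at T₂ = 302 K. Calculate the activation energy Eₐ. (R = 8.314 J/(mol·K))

94.7 kJ/mol

Step 1: Use the two-temperature Arrhenius form: ln(k₂/k₁) = -Eₐ/R × (1/T₂ - 1/T₁)
Step 2: ln(k₂/k₁) = ln(2.701e-04/1.528e-01) = ln(0.00176767) = -6.33809
Step 3: 1/T₂ - 1/T₁ = 1/302 - 1/363 = 5.564373e-04 K⁻¹
Step 4: Eₐ = -R × ln(k₂/k₁) / (1/T₂ - 1/T₁) = -8.314 × -6.33809 / 5.564373e-04
Step 5: Eₐ = 9.4701e+04 J/mol = 94.7 kJ/mol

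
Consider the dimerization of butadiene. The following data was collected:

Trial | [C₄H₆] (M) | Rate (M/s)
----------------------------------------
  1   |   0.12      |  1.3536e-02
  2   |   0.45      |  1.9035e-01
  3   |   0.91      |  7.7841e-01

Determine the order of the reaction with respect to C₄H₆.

second order (2)

Step 1: Compare trials to find order n where rate₂/rate₁ = ([C₄H₆]₂/[C₄H₆]₁)^n
Step 2: rate₂/rate₁ = 1.9035e-01/1.3536e-02 = 14.06
Step 3: [C₄H₆]₂/[C₄H₆]₁ = 0.45/0.12 = 3.75
Step 4: n = ln(14.06)/ln(3.75) = 2.00 ≈ 2
Step 5: The reaction is second order in C₄H₆.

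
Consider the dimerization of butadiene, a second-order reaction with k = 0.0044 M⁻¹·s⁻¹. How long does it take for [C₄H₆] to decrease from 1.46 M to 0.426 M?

377.8 s

Step 1: For second-order: t = (1/[C₄H₆] - 1/[C₄H₆]₀)/k
Step 2: t = (1/0.426 - 1/1.46)/0.0044
Step 3: t = (2.347 - 0.6849)/0.0044
Step 4: t = 1.662/0.0044 = 377.8 s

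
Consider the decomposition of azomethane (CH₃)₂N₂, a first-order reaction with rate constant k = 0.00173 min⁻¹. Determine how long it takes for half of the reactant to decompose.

400.7 min

Step 1: For a first-order reaction, t₁/₂ = ln(2)/k
Step 2: t₁/₂ = ln(2)/0.00173
Step 3: t₁/₂ = 0.6931/0.00173 = 400.7 min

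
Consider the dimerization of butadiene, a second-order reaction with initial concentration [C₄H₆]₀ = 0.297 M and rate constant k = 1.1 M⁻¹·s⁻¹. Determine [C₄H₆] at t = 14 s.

0.05329 M

Step 1: For a second-order reaction: 1/[C₄H₆] = 1/[C₄H₆]₀ + kt
Step 2: 1/[C₄H₆] = 1/0.297 + 1.1 × 14
Step 3: 1/[C₄H₆] = 3.367 + 15.4 = 18.77
Step 4: [C₄H₆] = 1/18.77 = 0.05329 M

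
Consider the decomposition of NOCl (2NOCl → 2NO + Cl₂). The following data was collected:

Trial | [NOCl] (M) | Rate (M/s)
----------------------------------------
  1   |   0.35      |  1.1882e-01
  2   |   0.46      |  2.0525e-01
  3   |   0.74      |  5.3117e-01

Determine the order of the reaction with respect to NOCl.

second order (2)

Step 1: Compare trials to find order n where rate₂/rate₁ = ([NOCl]₂/[NOCl]₁)^n
Step 2: rate₂/rate₁ = 2.0525e-01/1.1882e-01 = 1.727
Step 3: [NOCl]₂/[NOCl]₁ = 0.46/0.35 = 1.314
Step 4: n = ln(1.727)/ln(1.314) = 2.00 ≈ 2
Step 5: The reaction is second order in NOCl.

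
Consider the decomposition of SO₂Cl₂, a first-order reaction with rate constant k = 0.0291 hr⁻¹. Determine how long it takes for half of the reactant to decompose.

23.82 hr

Step 1: For a first-order reaction, t₁/₂ = ln(2)/k
Step 2: t₁/₂ = ln(2)/0.0291
Step 3: t₁/₂ = 0.6931/0.0291 = 23.82 hr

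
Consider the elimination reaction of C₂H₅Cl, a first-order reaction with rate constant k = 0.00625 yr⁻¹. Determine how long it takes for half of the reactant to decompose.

110.9 yr

Step 1: For a first-order reaction, t₁/₂ = ln(2)/k
Step 2: t₁/₂ = ln(2)/0.00625
Step 3: t₁/₂ = 0.6931/0.00625 = 110.9 yr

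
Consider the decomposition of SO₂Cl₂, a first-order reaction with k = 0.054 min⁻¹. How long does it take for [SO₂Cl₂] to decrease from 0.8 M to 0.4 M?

12.84 min

Step 1: For first-order: t = ln([SO₂Cl₂]₀/[SO₂Cl₂])/k
Step 2: t = ln(0.8/0.4)/0.054
Step 3: t = ln(2)/0.054
Step 4: t = 0.6931/0.054 = 12.84 min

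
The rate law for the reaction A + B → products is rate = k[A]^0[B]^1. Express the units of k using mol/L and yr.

yr⁻¹

Step 1: Overall order = 0 + 1 = 1.
Step 2: rate has units mol/L·yr⁻¹; [A]^0[B]^1 has units (mol/L)^1.
Step 3: k = rate/([A]^0[B]^1), so units of k = (mol/L)^(1-1)·yr⁻¹ = yr⁻¹.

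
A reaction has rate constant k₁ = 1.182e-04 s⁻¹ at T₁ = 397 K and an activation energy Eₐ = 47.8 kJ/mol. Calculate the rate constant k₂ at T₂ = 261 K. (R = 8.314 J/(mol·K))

6.243e-08 s⁻¹

Step 1: Use the two-temperature Arrhenius form: ln(k₂/k₁) = -Eₐ/R × (1/T₂ - 1/T₁)
Step 2: Convert Eₐ to J/mol: 47.8 kJ/mol = 47800 J/mol
Step 3: 1/T₂ - 1/T₁ = 1/261 - 1/397 = 1.312526e-03 K⁻¹
Step 4: ln(k₂/k₁) = -47800/8.314 × 1.312526e-03 = -7.54616
Step 5: k₂ = k₁ × exp(-7.54616) = 1.182e-04 × 5.28134e-04 = 6.243e-08 s⁻¹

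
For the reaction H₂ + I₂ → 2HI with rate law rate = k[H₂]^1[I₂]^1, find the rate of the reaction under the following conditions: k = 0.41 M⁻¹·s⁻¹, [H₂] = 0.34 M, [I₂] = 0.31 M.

0.04321 M/s

Step 1: The rate law is rate = k[H₂]^1[I₂]^1
Step 2: Substitute: rate = 0.41 × (0.34)^1 × (0.31)^1
Step 3: rate = 0.41 × 0.34 × 0.31 = 0.043214 M/s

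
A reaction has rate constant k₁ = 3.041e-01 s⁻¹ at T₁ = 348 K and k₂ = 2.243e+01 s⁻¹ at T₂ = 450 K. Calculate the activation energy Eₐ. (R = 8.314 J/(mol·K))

54.9 kJ/mol

Step 1: Use the two-temperature Arrhenius form: ln(k₂/k₁) = -Eₐ/R × (1/T₂ - 1/T₁)
Step 2: ln(k₂/k₁) = ln(2.243e+01/3.041e-01) = ln(73.7586) = 4.3008
Step 3: 1/T₂ - 1/T₁ = 1/450 - 1/348 = -6.513410e-04 K⁻¹
Step 4: Eₐ = -R × ln(k₂/k₁) / (1/T₂ - 1/T₁) = -8.314 × 4.3008 / -6.513410e-04
Step 5: Eₐ = 5.4897e+04 J/mol = 54.9 kJ/mol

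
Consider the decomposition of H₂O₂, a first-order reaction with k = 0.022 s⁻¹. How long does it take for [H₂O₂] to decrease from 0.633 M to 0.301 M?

33.79 s

Step 1: For first-order: t = ln([H₂O₂]₀/[H₂O₂])/k
Step 2: t = ln(0.633/0.301)/0.022
Step 3: t = ln(2.103)/0.022
Step 4: t = 0.7434/0.022 = 33.79 s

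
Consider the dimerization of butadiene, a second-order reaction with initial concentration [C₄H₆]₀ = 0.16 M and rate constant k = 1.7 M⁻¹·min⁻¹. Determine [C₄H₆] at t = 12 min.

0.03752 M

Step 1: For a second-order reaction: 1/[C₄H₆] = 1/[C₄H₆]₀ + kt
Step 2: 1/[C₄H₆] = 1/0.16 + 1.7 × 12
Step 3: 1/[C₄H₆] = 6.25 + 20.4 = 26.65
Step 4: [C₄H₆] = 1/26.65 = 0.03752 M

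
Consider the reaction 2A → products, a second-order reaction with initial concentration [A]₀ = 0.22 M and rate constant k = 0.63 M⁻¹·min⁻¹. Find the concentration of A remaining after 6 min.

0.1201 M

Step 1: For a second-order reaction: 1/[A] = 1/[A]₀ + kt
Step 2: 1/[A] = 1/0.22 + 0.63 × 6
Step 3: 1/[A] = 4.545 + 3.78 = 8.325
Step 4: [A] = 1/8.325 = 0.1201 M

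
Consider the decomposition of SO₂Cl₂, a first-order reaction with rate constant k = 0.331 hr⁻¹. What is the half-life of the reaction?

2.094 hr

Step 1: For a first-order reaction, t₁/₂ = ln(2)/k
Step 2: t₁/₂ = ln(2)/0.331
Step 3: t₁/₂ = 0.6931/0.331 = 2.094 hr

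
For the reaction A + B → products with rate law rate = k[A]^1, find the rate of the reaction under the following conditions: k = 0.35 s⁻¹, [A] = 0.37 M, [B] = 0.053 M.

0.1295 M/s

Step 1: The rate law is rate = k[A]^1
Step 2: Note that the rate does not depend on [B] (zero order in B).
Step 3: rate = 0.35 × (0.37)^1 = 0.1295 M/s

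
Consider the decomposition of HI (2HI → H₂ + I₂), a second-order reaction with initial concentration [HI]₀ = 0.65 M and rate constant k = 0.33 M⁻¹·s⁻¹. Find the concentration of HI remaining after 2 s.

0.4549 M

Step 1: For a second-order reaction: 1/[HI] = 1/[HI]₀ + kt
Step 2: 1/[HI] = 1/0.65 + 0.33 × 2
Step 3: 1/[HI] = 1.538 + 0.66 = 2.198
Step 4: [HI] = 1/2.198 = 0.4549 M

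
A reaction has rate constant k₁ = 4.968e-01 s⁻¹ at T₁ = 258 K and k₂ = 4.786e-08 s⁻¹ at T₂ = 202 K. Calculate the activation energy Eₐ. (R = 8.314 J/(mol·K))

125.0 kJ/mol

Step 1: Use the two-temperature Arrhenius form: ln(k₂/k₁) = -Eₐ/R × (1/T₂ - 1/T₁)
Step 2: ln(k₂/k₁) = ln(4.786e-08/4.968e-01) = ln(9.63366e-08) = -16.1554
Step 3: 1/T₂ - 1/T₁ = 1/202 - 1/258 = 1.074526e-03 K⁻¹
Step 4: Eₐ = -R × ln(k₂/k₁) / (1/T₂ - 1/T₁) = -8.314 × -16.1554 / 1.074526e-03
Step 5: Eₐ = 1.2500e+05 J/mol = 125.0 kJ/mol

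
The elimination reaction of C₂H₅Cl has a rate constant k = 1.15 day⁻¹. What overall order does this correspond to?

first order (1)

Step 1: The units of k for an nth-order reaction are (concentration)^(1-n)·(time)⁻¹.
Step 2: Here k has units day⁻¹, so the concentration exponent is 0.
Step 3: 1 - n = 0 ⇒ n = 1. The reaction is first order.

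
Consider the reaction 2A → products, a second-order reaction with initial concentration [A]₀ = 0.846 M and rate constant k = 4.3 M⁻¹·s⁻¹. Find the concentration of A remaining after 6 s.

0.03706 M

Step 1: For a second-order reaction: 1/[A] = 1/[A]₀ + kt
Step 2: 1/[A] = 1/0.846 + 4.3 × 6
Step 3: 1/[A] = 1.182 + 25.8 = 26.98
Step 4: [A] = 1/26.98 = 0.03706 M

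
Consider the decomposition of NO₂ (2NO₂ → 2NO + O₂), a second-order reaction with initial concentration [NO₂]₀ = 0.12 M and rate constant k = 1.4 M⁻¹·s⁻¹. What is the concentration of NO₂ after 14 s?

0.0358 M

Step 1: For a second-order reaction: 1/[NO₂] = 1/[NO₂]₀ + kt
Step 2: 1/[NO₂] = 1/0.12 + 1.4 × 14
Step 3: 1/[NO₂] = 8.333 + 19.6 = 27.93
Step 4: [NO₂] = 1/27.93 = 0.0358 M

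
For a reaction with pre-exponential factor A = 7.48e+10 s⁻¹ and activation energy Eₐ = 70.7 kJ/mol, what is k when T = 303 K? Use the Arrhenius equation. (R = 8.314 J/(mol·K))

4.85e-02 s⁻¹

Step 1: Use the Arrhenius equation: k = A × exp(-Eₐ/RT)
Step 2: Convert Eₐ to J/mol: 70.7 kJ/mol = 70700 J/mol
Step 3: Calculate the exponent: -Eₐ/(RT) = -70700/(8.314 × 303) = -28.06511
Step 4: k = 7.48e+10 × exp(-28.06511)
Step 5: k = 7.48e+10 × 6.47855e-13 = 4.8460e-02 s⁻¹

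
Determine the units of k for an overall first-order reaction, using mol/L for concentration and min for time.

min⁻¹

Step 1: For overall order n, rate = k × (concentration)^n.
Step 2: Rate has units mol/L·min⁻¹; concentration term has units (mol/L)^1.
Step 3: k = rate / (concentration)^n, so units of k = (mol/L)^(1-1)·min⁻¹ = min⁻¹.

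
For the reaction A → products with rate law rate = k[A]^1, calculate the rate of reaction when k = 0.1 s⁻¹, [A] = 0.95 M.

0.095 M/s

Step 1: Identify the rate law: rate = k[A]^1
Step 2: Substitute values: rate = 0.1 × (0.95)^1
Step 3: Calculate: rate = 0.1 × 0.95 = 0.095 M/s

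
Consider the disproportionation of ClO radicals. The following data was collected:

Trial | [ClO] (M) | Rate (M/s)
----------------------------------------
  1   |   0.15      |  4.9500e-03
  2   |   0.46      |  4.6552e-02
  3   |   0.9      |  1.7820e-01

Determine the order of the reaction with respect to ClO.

second order (2)

Step 1: Compare trials to find order n where rate₂/rate₁ = ([ClO]₂/[ClO]₁)^n
Step 2: rate₂/rate₁ = 4.6552e-02/4.9500e-03 = 9.404
Step 3: [ClO]₂/[ClO]₁ = 0.46/0.15 = 3.067
Step 4: n = ln(9.404)/ln(3.067) = 2.00 ≈ 2
Step 5: The reaction is second order in ClO.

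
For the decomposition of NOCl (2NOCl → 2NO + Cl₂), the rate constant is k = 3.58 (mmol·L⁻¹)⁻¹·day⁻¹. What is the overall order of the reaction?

second order (2)

Step 1: The units of k for an nth-order reaction are (concentration)^(1-n)·(time)⁻¹.
Step 2: Here k has units (mmol·L⁻¹)⁻¹·day⁻¹, so the concentration exponent is -1.
Step 3: 1 - n = -1 ⇒ n = 2. The reaction is second order.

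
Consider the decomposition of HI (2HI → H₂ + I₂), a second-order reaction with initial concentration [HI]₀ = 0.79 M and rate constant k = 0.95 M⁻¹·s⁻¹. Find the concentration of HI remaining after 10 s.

0.09289 M

Step 1: For a second-order reaction: 1/[HI] = 1/[HI]₀ + kt
Step 2: 1/[HI] = 1/0.79 + 0.95 × 10
Step 3: 1/[HI] = 1.266 + 9.5 = 10.77
Step 4: [HI] = 1/10.77 = 0.09289 M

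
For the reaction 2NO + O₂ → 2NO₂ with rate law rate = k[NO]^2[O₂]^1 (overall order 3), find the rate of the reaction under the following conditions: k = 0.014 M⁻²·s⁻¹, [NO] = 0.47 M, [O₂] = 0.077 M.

0.0002381 M/s

Step 1: The rate law is rate = k[NO]^2[O₂]^1, overall order = 2+1 = 3
Step 2: Substitute values: rate = 0.014 × (0.47)^2 × (0.077)^1
Step 3: rate = 0.014 × 0.2209 × 0.077 = 0.00023813 M/s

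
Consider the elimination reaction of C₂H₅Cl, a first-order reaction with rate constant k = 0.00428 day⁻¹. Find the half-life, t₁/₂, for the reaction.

162 day

Step 1: For a first-order reaction, t₁/₂ = ln(2)/k
Step 2: t₁/₂ = ln(2)/0.00428
Step 3: t₁/₂ = 0.6931/0.00428 = 162 day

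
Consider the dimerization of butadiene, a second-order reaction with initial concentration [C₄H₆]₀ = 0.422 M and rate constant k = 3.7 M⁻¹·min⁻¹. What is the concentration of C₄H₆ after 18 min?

0.0145 M

Step 1: For a second-order reaction: 1/[C₄H₆] = 1/[C₄H₆]₀ + kt
Step 2: 1/[C₄H₆] = 1/0.422 + 3.7 × 18
Step 3: 1/[C₄H₆] = 2.37 + 66.6 = 68.97
Step 4: [C₄H₆] = 1/68.97 = 0.0145 M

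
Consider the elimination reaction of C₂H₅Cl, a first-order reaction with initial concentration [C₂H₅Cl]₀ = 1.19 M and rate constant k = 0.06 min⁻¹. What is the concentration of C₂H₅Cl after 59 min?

0.03453 M

Step 1: For a first-order reaction: [C₂H₅Cl] = [C₂H₅Cl]₀ × e^(-kt)
Step 2: [C₂H₅Cl] = 1.19 × e^(-0.06 × 59)
Step 3: [C₂H₅Cl] = 1.19 × e^(-3.54)
Step 4: [C₂H₅Cl] = 1.19 × 0.0290133 = 0.03453 M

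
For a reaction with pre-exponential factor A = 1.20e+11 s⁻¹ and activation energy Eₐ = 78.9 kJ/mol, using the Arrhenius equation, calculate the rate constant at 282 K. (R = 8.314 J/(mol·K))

2.91e-04 s⁻¹

Step 1: Use the Arrhenius equation: k = A × exp(-Eₐ/RT)
Step 2: Convert Eₐ to J/mol: 78.9 kJ/mol = 78900 J/mol
Step 3: Calculate the exponent: -Eₐ/(RT) = -78900/(8.314 × 282) = -33.65254
Step 4: k = 1.20e+11 × exp(-33.65254)
Step 5: k = 1.20e+11 × 2.42598e-15 = 2.9112e-04 s⁻¹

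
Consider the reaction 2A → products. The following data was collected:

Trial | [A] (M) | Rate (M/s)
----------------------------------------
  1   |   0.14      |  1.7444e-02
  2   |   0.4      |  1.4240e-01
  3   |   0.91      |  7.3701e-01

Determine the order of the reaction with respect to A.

second order (2)

Step 1: Compare trials to find order n where rate₂/rate₁ = ([A]₂/[A]₁)^n
Step 2: rate₂/rate₁ = 1.4240e-01/1.7444e-02 = 8.163
Step 3: [A]₂/[A]₁ = 0.4/0.14 = 2.857
Step 4: n = ln(8.163)/ln(2.857) = 2.00 ≈ 2
Step 5: The reaction is second order in A.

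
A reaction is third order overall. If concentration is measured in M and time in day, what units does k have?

M⁻²·day⁻¹

Step 1: For overall order n, rate = k × (concentration)^n.
Step 2: Rate has units M·day⁻¹; concentration term has units M^3.
Step 3: k = rate / (concentration)^n, so units of k = M^(1-3)·day⁻¹ = M⁻²·day⁻¹.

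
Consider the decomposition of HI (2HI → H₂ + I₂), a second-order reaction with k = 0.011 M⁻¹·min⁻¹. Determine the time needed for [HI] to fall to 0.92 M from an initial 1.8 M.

48.31 min

Step 1: For second-order: t = (1/[HI] - 1/[HI]₀)/k
Step 2: t = (1/0.92 - 1/1.8)/0.011
Step 3: t = (1.087 - 0.5556)/0.011
Step 4: t = 0.5314/0.011 = 48.31 min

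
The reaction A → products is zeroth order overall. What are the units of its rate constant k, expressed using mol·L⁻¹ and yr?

mol·L⁻¹·yr⁻¹

Step 1: For overall order n, rate = k × (concentration)^n.
Step 2: Rate has units mol·L⁻¹·yr⁻¹; concentration term has units (mol·L⁻¹)^0.
Step 3: k = rate / (concentration)^n, so units of k = (mol·L⁻¹)^(1-0)·yr⁻¹ = mol·L⁻¹·yr⁻¹.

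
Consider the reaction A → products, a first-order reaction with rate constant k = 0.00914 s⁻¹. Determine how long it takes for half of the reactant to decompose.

75.84 s

Step 1: For a first-order reaction, t₁/₂ = ln(2)/k
Step 2: t₁/₂ = ln(2)/0.00914
Step 3: t₁/₂ = 0.6931/0.00914 = 75.84 s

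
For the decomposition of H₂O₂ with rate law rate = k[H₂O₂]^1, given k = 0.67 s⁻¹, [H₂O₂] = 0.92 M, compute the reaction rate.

0.6164 M/s

Step 1: Identify the rate law: rate = k[H₂O₂]^1
Step 2: Substitute values: rate = 0.67 × (0.92)^1
Step 3: Calculate: rate = 0.67 × 0.92 = 0.6164 M/s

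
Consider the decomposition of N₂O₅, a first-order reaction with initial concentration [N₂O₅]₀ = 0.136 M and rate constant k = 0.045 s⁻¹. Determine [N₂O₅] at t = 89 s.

0.002479 M

Step 1: For a first-order reaction: [N₂O₅] = [N₂O₅]₀ × e^(-kt)
Step 2: [N₂O₅] = 0.136 × e^(-0.045 × 89)
Step 3: [N₂O₅] = 0.136 × e^(-4.005)
Step 4: [N₂O₅] = 0.136 × 0.0182243 = 0.002479 M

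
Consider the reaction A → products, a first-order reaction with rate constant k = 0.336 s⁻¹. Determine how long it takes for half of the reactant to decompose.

2.063 s

Step 1: For a first-order reaction, t₁/₂ = ln(2)/k
Step 2: t₁/₂ = ln(2)/0.336
Step 3: t₁/₂ = 0.6931/0.336 = 2.063 s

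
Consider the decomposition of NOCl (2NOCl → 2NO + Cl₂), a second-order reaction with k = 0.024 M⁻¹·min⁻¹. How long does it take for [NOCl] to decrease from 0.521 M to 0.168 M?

168 min

Step 1: For second-order: t = (1/[NOCl] - 1/[NOCl]₀)/k
Step 2: t = (1/0.168 - 1/0.521)/0.024
Step 3: t = (5.952 - 1.919)/0.024
Step 4: t = 4.033/0.024 = 168 min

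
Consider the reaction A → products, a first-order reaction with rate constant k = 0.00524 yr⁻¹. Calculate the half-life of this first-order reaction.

132.3 yr

Step 1: For a first-order reaction, t₁/₂ = ln(2)/k
Step 2: t₁/₂ = ln(2)/0.00524
Step 3: t₁/₂ = 0.6931/0.00524 = 132.3 yr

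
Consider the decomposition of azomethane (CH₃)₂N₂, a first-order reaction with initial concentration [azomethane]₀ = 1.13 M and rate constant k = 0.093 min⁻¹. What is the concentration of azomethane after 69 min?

0.001846 M

Step 1: For a first-order reaction: [azomethane] = [azomethane]₀ × e^(-kt)
Step 2: [azomethane] = 1.13 × e^(-0.093 × 69)
Step 3: [azomethane] = 1.13 × e^(-6.417)
Step 4: [azomethane] = 1.13 × 0.00163355 = 0.001846 M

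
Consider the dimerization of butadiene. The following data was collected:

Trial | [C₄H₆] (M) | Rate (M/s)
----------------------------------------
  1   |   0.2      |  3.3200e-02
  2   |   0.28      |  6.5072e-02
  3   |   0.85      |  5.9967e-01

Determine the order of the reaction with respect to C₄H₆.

second order (2)

Step 1: Compare trials to find order n where rate₂/rate₁ = ([C₄H₆]₂/[C₄H₆]₁)^n
Step 2: rate₂/rate₁ = 6.5072e-02/3.3200e-02 = 1.96
Step 3: [C₄H₆]₂/[C₄H₆]₁ = 0.28/0.2 = 1.4
Step 4: n = ln(1.96)/ln(1.4) = 2.00 ≈ 2
Step 5: The reaction is second order in C₄H₆.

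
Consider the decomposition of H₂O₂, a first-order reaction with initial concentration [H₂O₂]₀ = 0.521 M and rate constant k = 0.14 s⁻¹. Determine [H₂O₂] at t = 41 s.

0.001675 M

Step 1: For a first-order reaction: [H₂O₂] = [H₂O₂]₀ × e^(-kt)
Step 2: [H₂O₂] = 0.521 × e^(-0.14 × 41)
Step 3: [H₂O₂] = 0.521 × e^(-5.74)
Step 4: [H₂O₂] = 0.521 × 0.00321477 = 0.001675 M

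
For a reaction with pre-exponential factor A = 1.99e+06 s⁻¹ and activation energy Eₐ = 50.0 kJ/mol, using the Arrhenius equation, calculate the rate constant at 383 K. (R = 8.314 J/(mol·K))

3.02e-01 s⁻¹

Step 1: Use the Arrhenius equation: k = A × exp(-Eₐ/RT)
Step 2: Convert Eₐ to J/mol: 50.0 kJ/mol = 50000 J/mol
Step 3: Calculate the exponent: -Eₐ/(RT) = -50000/(8.314 × 383) = -15.70223
Step 4: k = 1.99e+06 × exp(-15.70223)
Step 5: k = 1.99e+06 × 1.51568e-07 = 3.0162e-01 s⁻¹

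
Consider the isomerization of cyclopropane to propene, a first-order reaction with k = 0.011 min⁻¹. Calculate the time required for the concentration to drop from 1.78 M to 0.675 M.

88.15 min

Step 1: For first-order: t = ln([cyclopropane]₀/[cyclopropane])/k
Step 2: t = ln(1.78/0.675)/0.011
Step 3: t = ln(2.637)/0.011
Step 4: t = 0.9697/0.011 = 88.15 min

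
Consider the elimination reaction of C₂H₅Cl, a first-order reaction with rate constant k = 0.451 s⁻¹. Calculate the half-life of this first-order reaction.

1.537 s

Step 1: For a first-order reaction, t₁/₂ = ln(2)/k
Step 2: t₁/₂ = ln(2)/0.451
Step 3: t₁/₂ = 0.6931/0.451 = 1.537 s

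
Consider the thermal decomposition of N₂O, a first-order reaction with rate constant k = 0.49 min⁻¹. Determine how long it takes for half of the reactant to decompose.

1.415 min

Step 1: For a first-order reaction, t₁/₂ = ln(2)/k
Step 2: t₁/₂ = ln(2)/0.49
Step 3: t₁/₂ = 0.6931/0.49 = 1.415 min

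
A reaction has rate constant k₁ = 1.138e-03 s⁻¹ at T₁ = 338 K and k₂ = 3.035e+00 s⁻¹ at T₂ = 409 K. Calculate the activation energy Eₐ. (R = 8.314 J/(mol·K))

127.7 kJ/mol

Step 1: Use the two-temperature Arrhenius form: ln(k₂/k₁) = -Eₐ/R × (1/T₂ - 1/T₁)
Step 2: ln(k₂/k₁) = ln(3.035e+00/1.138e-03) = ln(2666.96) = 7.88869
Step 3: 1/T₂ - 1/T₁ = 1/409 - 1/338 = -5.135921e-04 K⁻¹
Step 4: Eₐ = -R × ln(k₂/k₁) / (1/T₂ - 1/T₁) = -8.314 × 7.88869 / -5.135921e-04
Step 5: Eₐ = 1.2770e+05 J/mol = 127.7 kJ/mol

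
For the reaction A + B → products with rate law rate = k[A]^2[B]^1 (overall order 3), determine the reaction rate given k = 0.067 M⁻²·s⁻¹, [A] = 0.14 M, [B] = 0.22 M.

0.0002889 M/s

Step 1: The rate law is rate = k[A]^2[B]^1, overall order = 2+1 = 3
Step 2: Substitute values: rate = 0.067 × (0.14)^2 × (0.22)^1
Step 3: rate = 0.067 × 0.0196 × 0.22 = 0.000288904 M/s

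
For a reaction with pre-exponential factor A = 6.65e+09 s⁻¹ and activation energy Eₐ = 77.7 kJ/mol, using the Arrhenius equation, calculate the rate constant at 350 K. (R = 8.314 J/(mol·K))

1.68e-02 s⁻¹

Step 1: Use the Arrhenius equation: k = A × exp(-Eₐ/RT)
Step 2: Convert Eₐ to J/mol: 77.7 kJ/mol = 77700 J/mol
Step 3: Calculate the exponent: -Eₐ/(RT) = -77700/(8.314 × 350) = -26.70195
Step 4: k = 6.65e+09 × exp(-26.70195)
Step 5: k = 6.65e+09 × 2.53216e-12 = 1.6839e-02 s⁻¹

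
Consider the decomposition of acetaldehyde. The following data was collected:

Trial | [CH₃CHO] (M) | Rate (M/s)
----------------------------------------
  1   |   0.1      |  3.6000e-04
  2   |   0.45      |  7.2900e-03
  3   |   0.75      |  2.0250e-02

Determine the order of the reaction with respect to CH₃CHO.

second order (2)

Step 1: Compare trials to find order n where rate₂/rate₁ = ([CH₃CHO]₂/[CH₃CHO]₁)^n
Step 2: rate₂/rate₁ = 7.2900e-03/3.6000e-04 = 20.25
Step 3: [CH₃CHO]₂/[CH₃CHO]₁ = 0.45/0.1 = 4.5
Step 4: n = ln(20.25)/ln(4.5) = 2.00 ≈ 2
Step 5: The reaction is second order in CH₃CHO.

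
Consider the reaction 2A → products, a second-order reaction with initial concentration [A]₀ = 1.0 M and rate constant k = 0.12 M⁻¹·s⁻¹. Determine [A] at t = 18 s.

0.3165 M

Step 1: For a second-order reaction: 1/[A] = 1/[A]₀ + kt
Step 2: 1/[A] = 1/1.0 + 0.12 × 18
Step 3: 1/[A] = 1 + 2.16 = 3.16
Step 4: [A] = 1/3.16 = 0.3165 M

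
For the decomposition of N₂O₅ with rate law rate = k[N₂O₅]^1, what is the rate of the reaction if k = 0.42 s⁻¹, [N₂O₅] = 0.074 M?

0.03108 M/s

Step 1: Identify the rate law: rate = k[N₂O₅]^1
Step 2: Substitute values: rate = 0.42 × (0.074)^1
Step 3: Calculate: rate = 0.42 × 0.074 = 0.03108 M/s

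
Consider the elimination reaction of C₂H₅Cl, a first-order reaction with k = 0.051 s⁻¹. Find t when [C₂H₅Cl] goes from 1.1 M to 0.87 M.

4.599 s

Step 1: For first-order: t = ln([C₂H₅Cl]₀/[C₂H₅Cl])/k
Step 2: t = ln(1.1/0.87)/0.051
Step 3: t = ln(1.264)/0.051
Step 4: t = 0.2346/0.051 = 4.599 s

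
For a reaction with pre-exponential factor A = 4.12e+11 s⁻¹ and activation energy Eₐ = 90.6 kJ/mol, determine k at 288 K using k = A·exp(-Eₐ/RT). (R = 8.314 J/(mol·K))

1.52e-05 s⁻¹

Step 1: Use the Arrhenius equation: k = A × exp(-Eₐ/RT)
Step 2: Convert Eₐ to J/mol: 90.6 kJ/mol = 90600 J/mol
Step 3: Calculate the exponent: -Eₐ/(RT) = -90600/(8.314 × 288) = -37.83778
Step 4: k = 4.12e+11 × exp(-37.83778)
Step 5: k = 4.12e+11 × 3.69199e-17 = 1.5211e-05 s⁻¹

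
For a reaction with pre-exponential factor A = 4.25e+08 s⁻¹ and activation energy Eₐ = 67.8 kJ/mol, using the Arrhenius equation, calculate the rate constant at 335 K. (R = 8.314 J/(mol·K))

1.14e-02 s⁻¹

Step 1: Use the Arrhenius equation: k = A × exp(-Eₐ/RT)
Step 2: Convert Eₐ to J/mol: 67.8 kJ/mol = 67800 J/mol
Step 3: Calculate the exponent: -Eₐ/(RT) = -67800/(8.314 × 335) = -24.34304
Step 4: k = 4.25e+08 × exp(-24.34304)
Step 5: k = 4.25e+08 × 2.67887e-11 = 1.1385e-02 s⁻¹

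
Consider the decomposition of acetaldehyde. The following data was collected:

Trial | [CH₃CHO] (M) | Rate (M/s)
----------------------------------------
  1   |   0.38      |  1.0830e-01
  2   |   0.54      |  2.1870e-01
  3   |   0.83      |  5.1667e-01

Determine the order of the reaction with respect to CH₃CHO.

second order (2)

Step 1: Compare trials to find order n where rate₂/rate₁ = ([CH₃CHO]₂/[CH₃CHO]₁)^n
Step 2: rate₂/rate₁ = 2.1870e-01/1.0830e-01 = 2.019
Step 3: [CH₃CHO]₂/[CH₃CHO]₁ = 0.54/0.38 = 1.421
Step 4: n = ln(2.019)/ln(1.421) = 2.00 ≈ 2
Step 5: The reaction is second order in CH₃CHO.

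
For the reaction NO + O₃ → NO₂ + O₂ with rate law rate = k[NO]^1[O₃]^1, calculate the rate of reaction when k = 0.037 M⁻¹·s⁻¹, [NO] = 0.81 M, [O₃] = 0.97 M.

0.02907 M/s

Step 1: The rate law is rate = k[NO]^1[O₃]^1
Step 2: Substitute: rate = 0.037 × (0.81)^1 × (0.97)^1
Step 3: rate = 0.037 × 0.81 × 0.97 = 0.0290709 M/s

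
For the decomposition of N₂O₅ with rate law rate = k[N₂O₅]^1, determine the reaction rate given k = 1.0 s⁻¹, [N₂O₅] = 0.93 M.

0.93 M/s

Step 1: Identify the rate law: rate = k[N₂O₅]^1
Step 2: Substitute values: rate = 1.0 × (0.93)^1
Step 3: Calculate: rate = 1.0 × 0.93 = 0.93 M/s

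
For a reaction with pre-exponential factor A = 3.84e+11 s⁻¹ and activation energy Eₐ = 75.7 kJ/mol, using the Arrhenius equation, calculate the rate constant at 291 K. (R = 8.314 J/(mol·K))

9.90e-03 s⁻¹

Step 1: Use the Arrhenius equation: k = A × exp(-Eₐ/RT)
Step 2: Convert Eₐ to J/mol: 75.7 kJ/mol = 75700 J/mol
Step 3: Calculate the exponent: -Eₐ/(RT) = -75700/(8.314 × 291) = -31.28909
Step 4: k = 3.84e+11 × exp(-31.28909)
Step 5: k = 3.84e+11 × 2.57823e-14 = 9.9004e-03 s⁻¹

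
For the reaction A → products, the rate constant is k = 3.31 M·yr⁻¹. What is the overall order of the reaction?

zeroth order (0)

Step 1: The units of k for an nth-order reaction are (concentration)^(1-n)·(time)⁻¹.
Step 2: Here k has units M·yr⁻¹, so the concentration exponent is 1.
Step 3: 1 - n = 1 ⇒ n = 0. The reaction is zeroth order.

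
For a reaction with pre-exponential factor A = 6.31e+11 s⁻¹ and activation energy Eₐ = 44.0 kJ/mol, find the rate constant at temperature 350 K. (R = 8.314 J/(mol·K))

1.71e+05 s⁻¹

Step 1: Use the Arrhenius equation: k = A × exp(-Eₐ/RT)
Step 2: Convert Eₐ to J/mol: 44.0 kJ/mol = 44000 J/mol
Step 3: Calculate the exponent: -Eₐ/(RT) = -44000/(8.314 × 350) = -15.12079
Step 4: k = 6.31e+11 × exp(-15.12079)
Step 5: k = 6.31e+11 × 2.71097e-07 = 1.7106e+05 s⁻¹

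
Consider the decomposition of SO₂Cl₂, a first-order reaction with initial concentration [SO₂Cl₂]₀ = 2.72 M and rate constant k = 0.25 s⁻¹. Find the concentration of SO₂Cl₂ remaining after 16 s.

0.04982 M

Step 1: For a first-order reaction: [SO₂Cl₂] = [SO₂Cl₂]₀ × e^(-kt)
Step 2: [SO₂Cl₂] = 2.72 × e^(-0.25 × 16)
Step 3: [SO₂Cl₂] = 2.72 × e^(-4)
Step 4: [SO₂Cl₂] = 2.72 × 0.0183156 = 0.04982 M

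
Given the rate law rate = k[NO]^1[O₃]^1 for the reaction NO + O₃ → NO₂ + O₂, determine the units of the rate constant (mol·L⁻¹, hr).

(mol·L⁻¹)⁻¹·hr⁻¹

Step 1: Overall order = 1 + 1 = 2.
Step 2: rate has units mol·L⁻¹·hr⁻¹; [NO]^1[O₃]^1 has units (mol·L⁻¹)^2.
Step 3: k = rate/([NO]^1[O₃]^1), so units of k = (mol·L⁻¹)^(1-2)·hr⁻¹ = (mol·L⁻¹)⁻¹·hr⁻¹.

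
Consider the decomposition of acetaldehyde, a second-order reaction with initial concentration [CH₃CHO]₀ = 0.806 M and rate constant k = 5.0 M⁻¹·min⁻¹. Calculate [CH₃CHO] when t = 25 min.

0.007921 M

Step 1: For a second-order reaction: 1/[CH₃CHO] = 1/[CH₃CHO]₀ + kt
Step 2: 1/[CH₃CHO] = 1/0.806 + 5.0 × 25
Step 3: 1/[CH₃CHO] = 1.241 + 125 = 126.2
Step 4: [CH₃CHO] = 1/126.2 = 0.007921 M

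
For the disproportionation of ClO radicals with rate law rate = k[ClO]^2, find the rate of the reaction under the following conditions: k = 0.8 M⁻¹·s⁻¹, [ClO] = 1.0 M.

0.8 M/s

Step 1: Identify the rate law: rate = k[ClO]^2
Step 2: Substitute values: rate = 0.8 × (1.0)^2
Step 3: Calculate: rate = 0.8 × 1 = 0.8 M/s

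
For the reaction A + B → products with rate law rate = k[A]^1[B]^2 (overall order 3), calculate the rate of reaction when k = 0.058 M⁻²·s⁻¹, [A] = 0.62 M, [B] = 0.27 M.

0.002621 M/s

Step 1: The rate law is rate = k[A]^1[B]^2, overall order = 1+2 = 3
Step 2: Substitute values: rate = 0.058 × (0.62)^1 × (0.27)^2
Step 3: rate = 0.058 × 0.62 × 0.0729 = 0.00262148 M/s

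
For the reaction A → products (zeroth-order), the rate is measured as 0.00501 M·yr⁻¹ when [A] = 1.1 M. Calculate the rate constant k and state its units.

0.00501 M·yr⁻¹

Step 1: For a zeroth-order reaction, rate = k (independent of concentration).
Step 2: k = rate = 0.00501 M·yr⁻¹.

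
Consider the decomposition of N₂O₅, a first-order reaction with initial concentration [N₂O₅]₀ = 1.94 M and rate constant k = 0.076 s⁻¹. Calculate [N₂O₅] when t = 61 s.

0.01881 M

Step 1: For a first-order reaction: [N₂O₅] = [N₂O₅]₀ × e^(-kt)
Step 2: [N₂O₅] = 1.94 × e^(-0.076 × 61)
Step 3: [N₂O₅] = 1.94 × e^(-4.636)
Step 4: [N₂O₅] = 1.94 × 0.00969641 = 0.01881 M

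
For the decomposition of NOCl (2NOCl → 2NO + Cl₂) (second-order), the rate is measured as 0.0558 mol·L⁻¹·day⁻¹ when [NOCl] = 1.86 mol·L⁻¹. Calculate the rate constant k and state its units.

0.01613 (mol·L⁻¹)⁻¹·day⁻¹

Step 1: rate = k[NOCl]^2, so k = rate / [NOCl]^2.
Step 2: k = 0.0558 / (1.86)^2 = 0.0558 / 3.46.
Step 3: k = 0.01613 (mol·L⁻¹)⁻¹·day⁻¹.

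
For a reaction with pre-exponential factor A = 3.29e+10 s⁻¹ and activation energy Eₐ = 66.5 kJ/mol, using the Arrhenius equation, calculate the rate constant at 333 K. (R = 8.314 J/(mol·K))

1.22e+00 s⁻¹

Step 1: Use the Arrhenius equation: k = A × exp(-Eₐ/RT)
Step 2: Convert Eₐ to J/mol: 66.5 kJ/mol = 66500 J/mol
Step 3: Calculate the exponent: -Eₐ/(RT) = -66500/(8.314 × 333) = -24.01969
Step 4: k = 3.29e+10 × exp(-24.01969)
Step 5: k = 3.29e+10 × 3.70153e-11 = 1.2178e+00 s⁻¹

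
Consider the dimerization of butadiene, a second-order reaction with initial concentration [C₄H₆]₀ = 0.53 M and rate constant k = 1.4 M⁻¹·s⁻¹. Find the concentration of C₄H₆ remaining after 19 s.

0.0351 M

Step 1: For a second-order reaction: 1/[C₄H₆] = 1/[C₄H₆]₀ + kt
Step 2: 1/[C₄H₆] = 1/0.53 + 1.4 × 19
Step 3: 1/[C₄H₆] = 1.887 + 26.6 = 28.49
Step 4: [C₄H₆] = 1/28.49 = 0.0351 M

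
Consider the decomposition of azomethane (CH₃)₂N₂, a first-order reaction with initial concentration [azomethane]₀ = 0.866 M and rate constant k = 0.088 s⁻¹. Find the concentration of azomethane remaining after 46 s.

0.01512 M

Step 1: For a first-order reaction: [azomethane] = [azomethane]₀ × e^(-kt)
Step 2: [azomethane] = 0.866 × e^(-0.088 × 46)
Step 3: [azomethane] = 0.866 × e^(-4.048)
Step 4: [azomethane] = 0.866 × 0.0174573 = 0.01512 M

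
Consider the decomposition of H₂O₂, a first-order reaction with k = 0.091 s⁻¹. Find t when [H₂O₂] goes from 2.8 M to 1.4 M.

7.617 s

Step 1: For first-order: t = ln([H₂O₂]₀/[H₂O₂])/k
Step 2: t = ln(2.8/1.4)/0.091
Step 3: t = ln(2)/0.091
Step 4: t = 0.6931/0.091 = 7.617 s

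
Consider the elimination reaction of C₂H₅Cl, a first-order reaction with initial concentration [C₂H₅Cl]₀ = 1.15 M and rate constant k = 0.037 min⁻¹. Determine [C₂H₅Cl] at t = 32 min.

0.352 M

Step 1: For a first-order reaction: [C₂H₅Cl] = [C₂H₅Cl]₀ × e^(-kt)
Step 2: [C₂H₅Cl] = 1.15 × e^(-0.037 × 32)
Step 3: [C₂H₅Cl] = 1.15 × e^(-1.184)
Step 4: [C₂H₅Cl] = 1.15 × 0.306052 = 0.352 M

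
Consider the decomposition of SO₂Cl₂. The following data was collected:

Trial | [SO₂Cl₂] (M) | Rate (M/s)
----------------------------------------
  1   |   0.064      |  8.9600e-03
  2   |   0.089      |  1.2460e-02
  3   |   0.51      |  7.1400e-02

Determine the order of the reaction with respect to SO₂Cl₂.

first order (1)

Step 1: Compare trials to find order n where rate₂/rate₁ = ([SO₂Cl₂]₂/[SO₂Cl₂]₁)^n
Step 2: rate₂/rate₁ = 1.2460e-02/8.9600e-03 = 1.391
Step 3: [SO₂Cl₂]₂/[SO₂Cl₂]₁ = 0.089/0.064 = 1.391
Step 4: n = ln(1.391)/ln(1.391) = 1.00 ≈ 1
Step 5: The reaction is first order in SO₂Cl₂.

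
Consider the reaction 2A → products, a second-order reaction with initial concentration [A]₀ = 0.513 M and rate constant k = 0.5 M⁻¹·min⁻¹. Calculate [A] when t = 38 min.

0.04773 M

Step 1: For a second-order reaction: 1/[A] = 1/[A]₀ + kt
Step 2: 1/[A] = 1/0.513 + 0.5 × 38
Step 3: 1/[A] = 1.949 + 19 = 20.95
Step 4: [A] = 1/20.95 = 0.04773 M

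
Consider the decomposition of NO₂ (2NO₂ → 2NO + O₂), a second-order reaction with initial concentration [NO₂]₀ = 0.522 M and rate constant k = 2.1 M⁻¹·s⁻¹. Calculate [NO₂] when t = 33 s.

0.01404 M

Step 1: For a second-order reaction: 1/[NO₂] = 1/[NO₂]₀ + kt
Step 2: 1/[NO₂] = 1/0.522 + 2.1 × 33
Step 3: 1/[NO₂] = 1.916 + 69.3 = 71.22
Step 4: [NO₂] = 1/71.22 = 0.01404 M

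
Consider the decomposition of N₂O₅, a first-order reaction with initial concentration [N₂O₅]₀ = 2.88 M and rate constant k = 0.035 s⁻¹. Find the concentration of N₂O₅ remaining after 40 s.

0.7102 M

Step 1: For a first-order reaction: [N₂O₅] = [N₂O₅]₀ × e^(-kt)
Step 2: [N₂O₅] = 2.88 × e^(-0.035 × 40)
Step 3: [N₂O₅] = 2.88 × e^(-1.4)
Step 4: [N₂O₅] = 2.88 × 0.246597 = 0.7102 M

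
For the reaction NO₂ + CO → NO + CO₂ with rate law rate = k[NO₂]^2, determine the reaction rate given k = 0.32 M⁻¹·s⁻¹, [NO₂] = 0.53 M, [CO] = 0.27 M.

0.08989 M/s

Step 1: The rate law is rate = k[NO₂]^2
Step 2: Note that the rate does not depend on [CO] (zero order in CO).
Step 3: rate = 0.32 × (0.53)^2 = 0.089888 M/s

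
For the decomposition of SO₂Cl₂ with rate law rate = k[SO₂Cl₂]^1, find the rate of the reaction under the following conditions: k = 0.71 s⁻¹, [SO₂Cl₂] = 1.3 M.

0.923 M/s

Step 1: Identify the rate law: rate = k[SO₂Cl₂]^1
Step 2: Substitute values: rate = 0.71 × (1.3)^1
Step 3: Calculate: rate = 0.71 × 1.3 = 0.923 M/s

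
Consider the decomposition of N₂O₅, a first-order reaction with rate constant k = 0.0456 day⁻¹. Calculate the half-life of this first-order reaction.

15.2 day

Step 1: For a first-order reaction, t₁/₂ = ln(2)/k
Step 2: t₁/₂ = ln(2)/0.0456
Step 3: t₁/₂ = 0.6931/0.0456 = 15.2 day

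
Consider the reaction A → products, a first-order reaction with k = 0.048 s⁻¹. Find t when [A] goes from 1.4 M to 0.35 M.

28.88 s

Step 1: For first-order: t = ln([A]₀/[A])/k
Step 2: t = ln(1.4/0.35)/0.048
Step 3: t = ln(4)/0.048
Step 4: t = 1.386/0.048 = 28.88 s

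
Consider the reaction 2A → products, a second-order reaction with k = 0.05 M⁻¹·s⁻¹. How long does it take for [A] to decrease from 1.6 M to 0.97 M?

8.119 s

Step 1: For second-order: t = (1/[A] - 1/[A]₀)/k
Step 2: t = (1/0.97 - 1/1.6)/0.05
Step 3: t = (1.031 - 0.625)/0.05
Step 4: t = 0.4059/0.05 = 8.119 s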